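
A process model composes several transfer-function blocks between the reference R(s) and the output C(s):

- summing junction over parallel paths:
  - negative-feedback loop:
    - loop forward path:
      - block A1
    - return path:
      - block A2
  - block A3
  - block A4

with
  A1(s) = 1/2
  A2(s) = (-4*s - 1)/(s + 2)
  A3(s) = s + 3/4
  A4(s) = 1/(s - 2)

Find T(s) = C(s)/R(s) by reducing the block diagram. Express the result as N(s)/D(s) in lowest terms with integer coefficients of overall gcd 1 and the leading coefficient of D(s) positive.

Step 1 - reduce the feedback loop with forward A1 and return A2 -> (-s - 2)/(2*s - 3)
Step 2 - parallel reduction of [A1/(1+A1*A2)], A3, A4: this yields T(s), and no further normalization is needed

Answer: (8*s^3 - 26*s^2 + 11*s + 22)/(8*s^2 - 28*s + 24)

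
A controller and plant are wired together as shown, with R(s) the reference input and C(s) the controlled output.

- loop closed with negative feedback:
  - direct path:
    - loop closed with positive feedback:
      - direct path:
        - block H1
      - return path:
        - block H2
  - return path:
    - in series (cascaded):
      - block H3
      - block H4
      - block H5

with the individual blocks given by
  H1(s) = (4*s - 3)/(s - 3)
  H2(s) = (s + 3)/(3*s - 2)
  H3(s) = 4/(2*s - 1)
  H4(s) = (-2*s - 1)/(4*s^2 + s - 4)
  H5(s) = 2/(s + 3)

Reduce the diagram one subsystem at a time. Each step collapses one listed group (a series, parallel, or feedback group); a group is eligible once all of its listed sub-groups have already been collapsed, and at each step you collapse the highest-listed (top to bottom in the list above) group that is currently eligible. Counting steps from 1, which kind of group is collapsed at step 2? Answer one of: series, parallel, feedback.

Step 1. collapse the loop (H1 forward, H2 return)
Step 2. series reduction of H3, H4, H5
Step 3. collapse the loop ([H1/(1-H1*H2)] forward, (H3*H4*H5) return)
At step 2 the group reduced is series.

Hence the answer: series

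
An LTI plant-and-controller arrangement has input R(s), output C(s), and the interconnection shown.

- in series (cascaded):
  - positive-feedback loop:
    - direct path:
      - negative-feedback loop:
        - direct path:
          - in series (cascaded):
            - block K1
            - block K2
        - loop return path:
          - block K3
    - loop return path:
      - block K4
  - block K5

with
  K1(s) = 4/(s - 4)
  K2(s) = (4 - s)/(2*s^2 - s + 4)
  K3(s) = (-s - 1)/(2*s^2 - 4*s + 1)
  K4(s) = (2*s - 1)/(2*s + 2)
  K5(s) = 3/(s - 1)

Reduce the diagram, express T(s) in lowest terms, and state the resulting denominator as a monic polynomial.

Reducing step by step:

Step 1 - series reduction of K1, K2: (-4)/(2*s^2 - s + 4)
Step 2 - apply the feedback formula to (K1*K2), K3: (-8*s^2 + 16*s - 4)/(4*s^4 - 10*s^3 + 14*s^2 - 13*s + 8)
Step 3 - collapse the loop ([(K1*K2)/(1+(K1*K2)*K3)] forward, K4 return): (-8*s^3 + 8*s^2 + 12*s - 4)/(4*s^5 - 6*s^4 + 12*s^3 - 19*s^2 + 7*s + 6)
Step 4 - reduce the series chain [[(K1*K2)/(1+(K1*K2)*K3)]/(1-[(K1*K2)/(1+(K1*K2)*K3)]*K4)], K5: (-24*s^3 + 24*s^2 + 36*s - 12)/(4*s^6 - 10*s^5 + 18*s^4 - 31*s^3 + 26*s^2 - s - 6)
That last expression is T(s), already simplified. Scaling its denominator by 1/4 (the reciprocal of the leading coefficient) yields the monic denominator.

Answer: s^6 - 5*s^5/2 + 9*s^4/2 - 31*s^3/4 + 13*s^2/2 - s/4 - 3/2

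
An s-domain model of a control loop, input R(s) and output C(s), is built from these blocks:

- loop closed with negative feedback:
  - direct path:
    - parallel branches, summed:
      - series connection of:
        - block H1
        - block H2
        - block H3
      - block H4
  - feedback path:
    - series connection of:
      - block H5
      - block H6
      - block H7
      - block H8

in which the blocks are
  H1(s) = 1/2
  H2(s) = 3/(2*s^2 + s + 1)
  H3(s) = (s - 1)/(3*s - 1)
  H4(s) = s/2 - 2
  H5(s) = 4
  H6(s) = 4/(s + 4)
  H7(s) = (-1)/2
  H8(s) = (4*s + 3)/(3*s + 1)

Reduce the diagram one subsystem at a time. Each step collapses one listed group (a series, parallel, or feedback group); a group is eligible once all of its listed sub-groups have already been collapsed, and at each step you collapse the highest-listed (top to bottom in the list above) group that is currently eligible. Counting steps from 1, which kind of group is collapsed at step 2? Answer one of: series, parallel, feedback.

Step 1. reduce the series chain H1, H2, H3
Step 2. combine (H1*H2*H3), H4 in parallel
Step 3. combine H5, H6, H7, H8 in series
Step 4. feedback reduction of ((H1*H2*H3)+H4), (H5*H6*H7*H8)
The group at step 2 is a parallel group.

Final answer: parallel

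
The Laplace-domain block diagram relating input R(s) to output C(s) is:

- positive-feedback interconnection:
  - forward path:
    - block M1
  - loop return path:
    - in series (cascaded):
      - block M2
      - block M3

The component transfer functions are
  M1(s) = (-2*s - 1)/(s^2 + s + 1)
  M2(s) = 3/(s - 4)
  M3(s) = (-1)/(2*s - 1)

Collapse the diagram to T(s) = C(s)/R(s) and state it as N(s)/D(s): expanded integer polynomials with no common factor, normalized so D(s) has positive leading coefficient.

The answer is (-4*s^3 + 16*s^2 + s - 4)/(2*s^4 - 7*s^3 - 3*s^2 - 11*s + 1).

Reasoning:
[1] combine M2, M3 in series gives (-3)/(2*s^2 - 9*s + 4)
[2] close the feedback loop around M1, (M2*M3): this yields T(s), and no further normalization is needed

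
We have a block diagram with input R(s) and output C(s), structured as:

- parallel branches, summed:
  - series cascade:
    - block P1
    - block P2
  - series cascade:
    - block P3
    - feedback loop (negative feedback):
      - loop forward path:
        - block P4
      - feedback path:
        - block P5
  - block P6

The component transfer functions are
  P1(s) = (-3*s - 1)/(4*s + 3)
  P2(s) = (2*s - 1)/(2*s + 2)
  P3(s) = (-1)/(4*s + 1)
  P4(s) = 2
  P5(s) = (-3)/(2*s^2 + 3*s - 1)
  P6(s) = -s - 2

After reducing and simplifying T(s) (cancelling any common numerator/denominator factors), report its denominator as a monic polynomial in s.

(1) combine P1, P2 in series gives (-6*s^2 + s + 1)/(8*s^2 + 14*s + 6)
(2) close the feedback loop around P4, P5 gives (4*s^2 + 6*s - 2)/(2*s^2 + 3*s - 7)
(3) reduce the series chain P3, [P4/(1+P4*P5)] gives (-4*s^2 - 6*s + 2)/(8*s^3 + 14*s^2 - 25*s - 7)
(4) combine (P1*P2), (P3*[P4/(1+P4*P5)]), P6 in parallel gives (-64*s^6 - 400*s^5 - 600*s^4 + 302*s^3 + 831*s^2 + 498*s + 89)/(64*s^5 + 224*s^4 + 44*s^3 - 322*s^2 - 248*s - 42)
The result of step 4 is T(s) in lowest terms. Its denominator has leading coefficient 64; dividing the denominator through by 64 makes it monic.

Answer: s^5 + 7*s^4/2 + 11*s^3/16 - 161*s^2/32 - 31*s/8 - 21/32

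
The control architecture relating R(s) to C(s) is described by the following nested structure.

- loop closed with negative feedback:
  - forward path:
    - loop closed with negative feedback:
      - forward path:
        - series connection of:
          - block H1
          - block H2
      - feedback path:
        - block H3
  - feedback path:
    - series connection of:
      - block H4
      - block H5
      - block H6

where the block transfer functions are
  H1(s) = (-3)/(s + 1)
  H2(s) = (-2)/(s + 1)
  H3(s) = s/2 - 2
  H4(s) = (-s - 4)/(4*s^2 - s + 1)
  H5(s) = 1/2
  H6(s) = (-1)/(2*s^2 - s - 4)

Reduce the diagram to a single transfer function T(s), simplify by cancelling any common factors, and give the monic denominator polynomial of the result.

Answer: s^6 + 17*s^5/4 - 131*s^4/8 + s^3/2 + 77*s^2/4 - 25*s/4 + 7

Working:
Step 1. combine H1, H2 in series, giving 6/(s^2 + 2*s + 1)
Step 2. feedback reduction of (H1*H2), H3, giving 6/(s^2 + 5*s - 11)
Step 3. multiply H4, H5, H6 (series), giving (s + 4)/(16*s^4 - 12*s^3 - 26*s^2 + 6*s - 8)
Step 4. collapse the loop ([(H1*H2)/(1+(H1*H2)*H3)] forward, (H4*H5*H6) return), giving (48*s^4 - 36*s^3 - 78*s^2 + 18*s - 24)/(8*s^6 + 34*s^5 - 131*s^4 + 4*s^3 + 154*s^2 - 50*s + 56)
The result of step 4 is T(s) in lowest terms. Its denominator has leading coefficient 8; dividing the denominator through by 8 makes it monic.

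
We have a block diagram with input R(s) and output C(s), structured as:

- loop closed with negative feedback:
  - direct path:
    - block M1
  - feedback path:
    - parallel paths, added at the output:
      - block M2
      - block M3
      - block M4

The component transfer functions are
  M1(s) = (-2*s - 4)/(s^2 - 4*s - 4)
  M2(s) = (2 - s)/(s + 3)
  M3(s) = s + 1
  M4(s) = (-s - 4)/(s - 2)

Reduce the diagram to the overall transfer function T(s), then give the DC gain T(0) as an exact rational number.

Reducing step by step:

Step 1 - sum the parallel branches M2, M3, M4: (s^3 - 8*s - 22)/(s^2 + s - 6)
Step 2 - apply the feedback formula to M1, (M2+M3+M4): (2*s^3 + 6*s^2 - 8*s - 24)/(s^4 + 7*s^3 - 2*s^2 - 96*s - 112)
The step-2 result is T(s). Setting s = 0: T(0) = -24/(-112) = 3/14.

Answer: 3/14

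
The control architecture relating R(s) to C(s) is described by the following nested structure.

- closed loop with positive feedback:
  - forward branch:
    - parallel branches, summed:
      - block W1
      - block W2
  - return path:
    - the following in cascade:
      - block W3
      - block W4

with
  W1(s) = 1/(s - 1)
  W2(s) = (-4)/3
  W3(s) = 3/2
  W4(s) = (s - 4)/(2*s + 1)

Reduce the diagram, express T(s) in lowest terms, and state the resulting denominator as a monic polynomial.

1. sum the parallel branches W1, W2: (7 - 4*s)/(3*s - 3)
2. cascade W3, W4: (3*s - 12)/(4*s + 2)
3. feedback reduction of (W1+W2), (W3*W4): (-16*s^2 + 20*s + 14)/(24*s^2 - 75*s + 78)
That last expression is T(s), already simplified. Scaling its denominator by 1/24 (the reciprocal of the leading coefficient) yields the monic denominator.

Final answer: s^2 - 25*s/8 + 13/4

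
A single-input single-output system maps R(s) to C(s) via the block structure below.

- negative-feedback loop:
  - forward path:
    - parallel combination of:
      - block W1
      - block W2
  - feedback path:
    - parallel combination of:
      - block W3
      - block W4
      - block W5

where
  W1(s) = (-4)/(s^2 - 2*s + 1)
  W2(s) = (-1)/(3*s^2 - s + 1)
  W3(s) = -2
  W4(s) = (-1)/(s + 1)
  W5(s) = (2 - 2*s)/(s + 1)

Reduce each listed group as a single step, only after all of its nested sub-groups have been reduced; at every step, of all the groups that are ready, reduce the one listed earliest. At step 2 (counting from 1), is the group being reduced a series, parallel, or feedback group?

Step 1: reduce the parallel group W1, W2
Step 2: sum the parallel branches W3, W4, W5
Step 3: apply the feedback formula to (W1+W2), (W3+W4+W5)
So the answer for step 2 is parallel.

Answer: parallel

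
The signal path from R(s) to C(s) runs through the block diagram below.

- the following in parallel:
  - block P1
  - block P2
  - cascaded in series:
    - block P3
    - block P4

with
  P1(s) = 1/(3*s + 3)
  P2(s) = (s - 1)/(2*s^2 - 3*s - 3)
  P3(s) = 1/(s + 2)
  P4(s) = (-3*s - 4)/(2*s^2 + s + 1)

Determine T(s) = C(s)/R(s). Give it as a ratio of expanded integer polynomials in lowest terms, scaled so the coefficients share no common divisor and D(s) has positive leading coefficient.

[1] series reduction of P3, P4 = (-3*s - 4)/(2*s^3 + 5*s^2 + 3*s + 2)
[2] add P1, P2, (P3*P4) (parallel), giving the overall T(s)

Hence the answer: (10*s^5 + s^4 - 27*s^3 + 37*s^2 + 75*s + 24)/(12*s^6 + 24*s^5 - 33*s^4 - 105*s^3 - 105*s^2 - 63*s - 18)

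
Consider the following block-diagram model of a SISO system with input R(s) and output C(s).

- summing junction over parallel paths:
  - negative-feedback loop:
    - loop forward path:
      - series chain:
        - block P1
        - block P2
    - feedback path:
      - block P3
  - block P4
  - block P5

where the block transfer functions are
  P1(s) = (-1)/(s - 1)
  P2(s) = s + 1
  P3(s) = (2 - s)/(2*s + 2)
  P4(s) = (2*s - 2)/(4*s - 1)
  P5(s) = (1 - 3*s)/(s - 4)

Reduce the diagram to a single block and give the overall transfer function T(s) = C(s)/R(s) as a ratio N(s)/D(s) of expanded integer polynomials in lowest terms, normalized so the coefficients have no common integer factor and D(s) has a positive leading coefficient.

1. series reduction of P1, P2 = (-s - 1)/(s - 1)
2. feedback reduction of (P1*P2), P3 = (-2*s - 2)/(3*s - 4)
3. combine [(P1*P2)/(1+(P1*P2)*P3)], P4, P5 in parallel, which is the overall transfer function T(s) = C(s)/R(s) in lowest terms

Answer: (-38*s^3 + 57*s^2 + 59*s - 36)/(12*s^3 - 67*s^2 + 80*s - 16)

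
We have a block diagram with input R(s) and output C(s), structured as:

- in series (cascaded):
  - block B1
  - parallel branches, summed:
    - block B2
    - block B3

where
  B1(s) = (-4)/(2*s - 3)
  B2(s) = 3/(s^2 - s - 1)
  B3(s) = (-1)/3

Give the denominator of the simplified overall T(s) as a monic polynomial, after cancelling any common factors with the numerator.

The answer is s^3 - 5*s^2/2 + s/2 + 3/2.

Reasoning:
Step 1. add B2, B3 (parallel) = (-s^2 + s + 10)/(3*s^2 - 3*s - 3)
Step 2. series reduction of B1, (B2+B3) = (4*s^2 - 4*s - 40)/(6*s^3 - 15*s^2 + 3*s + 9)
Step 2 gives the fully reduced T(s), with no common factor left to cancel. The denominator's leading coefficient is 6, so divide each of its coefficients by 6 to get the monic form.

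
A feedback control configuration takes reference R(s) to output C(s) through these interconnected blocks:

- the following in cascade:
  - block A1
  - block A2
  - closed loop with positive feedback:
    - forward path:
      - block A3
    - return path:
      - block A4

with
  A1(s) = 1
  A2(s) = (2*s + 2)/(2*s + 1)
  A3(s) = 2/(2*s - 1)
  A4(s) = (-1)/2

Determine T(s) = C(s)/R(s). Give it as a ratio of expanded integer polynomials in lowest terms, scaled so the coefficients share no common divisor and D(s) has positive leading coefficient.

(1) apply the feedback formula to A3, A4 -> 1/s
(2) series reduction of A1, A2, [A3/(1-A3*A4)]: this yields T(s), and no further normalization is needed

Answer: (2*s + 2)/(2*s^2 + s)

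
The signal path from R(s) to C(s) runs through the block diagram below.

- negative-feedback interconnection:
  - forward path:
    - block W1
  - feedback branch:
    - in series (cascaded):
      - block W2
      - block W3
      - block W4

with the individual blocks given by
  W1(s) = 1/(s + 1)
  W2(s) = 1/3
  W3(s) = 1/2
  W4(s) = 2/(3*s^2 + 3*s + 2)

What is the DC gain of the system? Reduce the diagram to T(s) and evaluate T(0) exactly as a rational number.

1. reduce the series chain W2, W3, W4 = 1/(9*s^2 + 9*s + 6)
2. apply the feedback formula to W1, (W2*W3*W4) = (9*s^2 + 9*s + 6)/(9*s^3 + 18*s^2 + 15*s + 7)
The step-2 result is T(s). Setting s = 0: T(0) = 6/7.

Therefore the answer is 6/7.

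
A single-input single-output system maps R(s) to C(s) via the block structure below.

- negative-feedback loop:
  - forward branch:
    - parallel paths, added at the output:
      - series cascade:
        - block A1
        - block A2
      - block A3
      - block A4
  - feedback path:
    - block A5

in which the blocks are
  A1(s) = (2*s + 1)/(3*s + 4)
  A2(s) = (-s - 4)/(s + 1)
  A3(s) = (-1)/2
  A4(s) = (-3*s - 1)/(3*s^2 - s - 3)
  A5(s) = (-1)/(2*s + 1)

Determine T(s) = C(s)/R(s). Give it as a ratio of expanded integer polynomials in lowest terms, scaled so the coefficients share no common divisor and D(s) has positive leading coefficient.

Answer: (-42*s^5 - 193*s^4 - 162*s^3 + 60*s^2 + 105*s + 28)/(36*s^5 + 111*s^4 + 106*s^3 - 70*s^2 - 147*s - 52)

Working:
[1] combine A1, A2 in series; result (-2*s^2 - 9*s - 4)/(3*s^2 + 7*s + 4)
[2] sum the parallel branches (A1*A2), A3, A4; result (-21*s^4 - 86*s^3 - 38*s^2 + 49*s + 28)/(18*s^4 + 36*s^3 - 8*s^2 - 50*s - 24)
[3] collapse the loop (((A1*A2)+A3+A4) forward, A5 return); the result is T(s) itself (integer coefficients, no common factor, positive leading denominator coefficient)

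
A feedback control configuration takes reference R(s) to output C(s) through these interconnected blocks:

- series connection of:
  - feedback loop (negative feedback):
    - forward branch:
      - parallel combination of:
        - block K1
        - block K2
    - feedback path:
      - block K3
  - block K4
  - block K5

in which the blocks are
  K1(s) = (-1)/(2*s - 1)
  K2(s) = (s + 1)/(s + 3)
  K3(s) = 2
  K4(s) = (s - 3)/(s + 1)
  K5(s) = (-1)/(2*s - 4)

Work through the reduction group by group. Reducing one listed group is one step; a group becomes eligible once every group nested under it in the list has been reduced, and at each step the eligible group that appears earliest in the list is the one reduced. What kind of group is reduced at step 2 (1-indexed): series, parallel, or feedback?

The answer is feedback.

Reasoning:
Step 1: sum the parallel branches K1, K2
Step 2: apply the feedback formula to (K1+K2), K3
Step 3: series reduction of [(K1+K2)/(1+(K1+K2)*K3)], K4, K5
Step 2 collapses a feedback group.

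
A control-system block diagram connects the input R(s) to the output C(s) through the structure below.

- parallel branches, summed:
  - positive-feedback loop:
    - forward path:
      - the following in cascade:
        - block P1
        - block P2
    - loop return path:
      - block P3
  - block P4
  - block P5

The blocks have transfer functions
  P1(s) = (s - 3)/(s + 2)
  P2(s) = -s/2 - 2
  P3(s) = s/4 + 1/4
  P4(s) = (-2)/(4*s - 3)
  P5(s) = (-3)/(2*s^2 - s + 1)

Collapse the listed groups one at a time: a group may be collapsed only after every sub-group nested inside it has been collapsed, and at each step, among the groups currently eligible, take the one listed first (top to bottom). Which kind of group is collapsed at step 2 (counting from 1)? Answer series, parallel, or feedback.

[1] series reduction of P1, P2
[2] reduce the feedback loop with forward (P1*P2) and return P3
[3] reduce the parallel group [(P1*P2)/(1-(P1*P2)*P3)], P4, P5
The group at step 2 is a feedback group.

Therefore the answer is feedback.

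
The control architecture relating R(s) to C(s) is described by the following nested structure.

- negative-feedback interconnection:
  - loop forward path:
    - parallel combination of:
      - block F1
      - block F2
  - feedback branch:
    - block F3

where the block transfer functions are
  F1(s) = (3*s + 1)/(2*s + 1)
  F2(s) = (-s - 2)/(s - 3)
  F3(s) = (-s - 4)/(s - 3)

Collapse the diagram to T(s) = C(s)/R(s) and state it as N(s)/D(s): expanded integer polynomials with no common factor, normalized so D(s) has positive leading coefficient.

Step 1. combine F1, F2 in parallel -> (s^2 - 13*s - 5)/(2*s^2 - 5*s - 3)
Step 2. collapse the loop ((F1+F2) forward, F3 return), giving the overall T(s)

Therefore the answer is (s^3 - 16*s^2 + 34*s + 15)/(s^3 - 2*s^2 + 69*s + 29).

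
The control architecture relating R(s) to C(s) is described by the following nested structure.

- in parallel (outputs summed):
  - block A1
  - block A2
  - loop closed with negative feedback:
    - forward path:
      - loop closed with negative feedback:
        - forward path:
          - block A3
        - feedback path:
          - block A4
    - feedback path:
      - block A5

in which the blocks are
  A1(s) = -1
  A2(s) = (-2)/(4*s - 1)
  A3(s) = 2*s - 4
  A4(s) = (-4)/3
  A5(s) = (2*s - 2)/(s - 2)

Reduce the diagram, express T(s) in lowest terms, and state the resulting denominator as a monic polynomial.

Answer: s^2 + 3*s/2 - 7/16

Working:
Step 1 - reduce the feedback loop with forward A3 and return A4 = (12 - 6*s)/(8*s - 19)
Step 2 - feedback reduction of [A3/(1+A3*A4)], A5 = (6*s - 12)/(4*s + 7)
Step 3 - parallel reduction of A1, A2, [[A3/(1+A3*A4)]/(1+[A3/(1+A3*A4)]*A5)] = (8*s^2 - 86*s + 5)/(16*s^2 + 24*s - 7)
Step 3 gives the fully reduced T(s), with no common factor left to cancel. The denominator's leading coefficient is 16, so divide each of its coefficients by 16 to get the monic form.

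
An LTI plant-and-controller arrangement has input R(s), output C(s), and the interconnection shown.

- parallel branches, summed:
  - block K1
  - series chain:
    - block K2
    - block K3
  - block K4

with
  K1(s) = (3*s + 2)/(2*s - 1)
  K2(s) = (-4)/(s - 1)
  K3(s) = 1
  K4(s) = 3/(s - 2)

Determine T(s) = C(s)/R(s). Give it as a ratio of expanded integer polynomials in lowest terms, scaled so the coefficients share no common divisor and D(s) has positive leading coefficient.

The answer is (3*s^3 - 9*s^2 + 11*s - 1)/(2*s^3 - 7*s^2 + 7*s - 2).

Reasoning:
Step 1: series reduction of K2, K3 gives (-4)/(s - 1)
Step 2: parallel reduction of K1, (K2*K3), K4; the result is T(s) itself (integer coefficients, no common factor, positive leading denominator coefficient)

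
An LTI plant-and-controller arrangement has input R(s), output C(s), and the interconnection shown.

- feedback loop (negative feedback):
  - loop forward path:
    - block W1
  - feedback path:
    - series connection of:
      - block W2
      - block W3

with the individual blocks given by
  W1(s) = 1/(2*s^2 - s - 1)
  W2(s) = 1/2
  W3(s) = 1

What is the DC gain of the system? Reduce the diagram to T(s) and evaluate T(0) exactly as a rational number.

First reduce the diagram to T(s).

[1] multiply W2, W3 (series) -> 1/2
[2] collapse the loop (W1 forward, (W2*W3) return) -> 2/(4*s^2 - 2*s - 1)
DC gain: substitute s = 0 into T(s) from step 2: T(0) = 2/(-1) = -2.

Answer: -2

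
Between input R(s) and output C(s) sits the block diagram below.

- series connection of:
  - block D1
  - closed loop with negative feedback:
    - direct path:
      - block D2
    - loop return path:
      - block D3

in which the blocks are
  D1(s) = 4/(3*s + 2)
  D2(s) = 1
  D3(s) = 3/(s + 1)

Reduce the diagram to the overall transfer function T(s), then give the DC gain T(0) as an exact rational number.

First reduce the diagram to T(s).

1. collapse the loop (D2 forward, D3 return) -> (s + 1)/(s + 4)
2. reduce the series chain D1, [D2/(1+D2*D3)] -> (4*s + 4)/(3*s^2 + 14*s + 8)
DC gain: substitute s = 0 into T(s) from step 2: T(0) = 4/8 = 1/2.

Answer: 1/2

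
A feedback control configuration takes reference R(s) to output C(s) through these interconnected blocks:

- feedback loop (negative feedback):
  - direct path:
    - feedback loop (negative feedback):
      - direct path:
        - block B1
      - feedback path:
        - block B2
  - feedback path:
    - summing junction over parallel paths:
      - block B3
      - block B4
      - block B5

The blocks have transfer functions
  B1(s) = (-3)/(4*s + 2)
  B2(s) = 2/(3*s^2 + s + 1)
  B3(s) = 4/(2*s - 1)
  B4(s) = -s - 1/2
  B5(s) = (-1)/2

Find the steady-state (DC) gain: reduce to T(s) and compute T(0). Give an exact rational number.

Step 1: reduce the feedback loop with forward B1 and return B2: (-9*s^2 - 3*s - 3)/(12*s^3 + 10*s^2 + 6*s - 4)
Step 2: reduce the parallel group B3, B4, B5: (-2*s^2 - s + 5)/(2*s - 1)
Step 3: collapse the loop ([B1/(1+B1*B2)] forward, (B3+B4+B5) return): (-18*s^3 + 3*s^2 - 3*s + 3)/(42*s^4 + 23*s^3 - 34*s^2 - 26*s - 11)
Evaluating the step-3 result (the overall T(s)) at s = 0 gives T(0) = 3/(-11) = -3/11.

Hence the answer: -3/11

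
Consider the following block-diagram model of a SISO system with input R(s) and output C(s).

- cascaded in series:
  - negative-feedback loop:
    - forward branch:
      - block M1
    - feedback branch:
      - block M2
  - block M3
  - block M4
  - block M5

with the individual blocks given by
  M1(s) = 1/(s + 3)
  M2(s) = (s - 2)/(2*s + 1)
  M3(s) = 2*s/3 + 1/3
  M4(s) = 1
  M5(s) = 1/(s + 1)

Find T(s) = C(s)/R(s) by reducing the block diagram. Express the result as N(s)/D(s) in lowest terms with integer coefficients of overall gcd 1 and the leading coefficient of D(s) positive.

Step 1: feedback reduction of M1, M2 -> (2*s + 1)/(2*s^2 + 8*s + 1)
Step 2: cascade [M1/(1+M1*M2)], M3, M4, M5, giving the overall T(s)

Final answer: (4*s^2 + 4*s + 1)/(6*s^3 + 30*s^2 + 27*s + 3)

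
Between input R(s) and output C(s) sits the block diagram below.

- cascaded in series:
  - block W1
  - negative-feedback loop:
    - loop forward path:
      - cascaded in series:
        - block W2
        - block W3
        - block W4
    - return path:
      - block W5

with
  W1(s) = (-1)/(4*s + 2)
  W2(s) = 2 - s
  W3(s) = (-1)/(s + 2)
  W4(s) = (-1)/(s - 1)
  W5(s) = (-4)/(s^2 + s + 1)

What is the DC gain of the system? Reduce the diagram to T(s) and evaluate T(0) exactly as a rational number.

Step 1. combine W2, W3, W4 in series: (2 - s)/(s^2 + s - 2)
Step 2. feedback reduction of (W2*W3*W4), W5: (-s^3 + s^2 + s + 2)/(s^4 + 2*s^3 + 3*s - 10)
Step 3. combine W1, [(W2*W3*W4)/(1+(W2*W3*W4)*W5)] in series: (s^3 - s^2 - s - 2)/(4*s^5 + 10*s^4 + 4*s^3 + 12*s^2 - 34*s - 20)
Step 3 gives the overall T(s). Then T(0) = -2/(-20) = 1/10.

Therefore the answer is 1/10.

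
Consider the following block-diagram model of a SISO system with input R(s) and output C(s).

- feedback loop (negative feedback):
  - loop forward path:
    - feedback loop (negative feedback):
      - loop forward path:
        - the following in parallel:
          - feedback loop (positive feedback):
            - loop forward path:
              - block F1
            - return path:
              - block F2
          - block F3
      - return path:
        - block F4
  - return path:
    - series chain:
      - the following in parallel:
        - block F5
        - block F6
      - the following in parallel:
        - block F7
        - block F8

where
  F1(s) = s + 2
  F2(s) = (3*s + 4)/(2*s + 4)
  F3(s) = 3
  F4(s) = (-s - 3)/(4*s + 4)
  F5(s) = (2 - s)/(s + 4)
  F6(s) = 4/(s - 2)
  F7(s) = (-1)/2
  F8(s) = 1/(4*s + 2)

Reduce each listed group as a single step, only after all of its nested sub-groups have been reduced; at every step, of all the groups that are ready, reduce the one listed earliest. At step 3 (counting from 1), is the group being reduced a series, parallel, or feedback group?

1. feedback reduction of F1, F2
2. reduce the parallel group [F1/(1-F1*F2)], F3
3. apply the feedback formula to ([F1/(1-F1*F2)]+F3), F4
4. reduce the parallel group F5, F6
5. add F7, F8 (parallel)
6. cascade (F5+F6), (F7+F8)
7. close the feedback loop around [([F1/(1-F1*F2)]+F3)/(1+([F1/(1-F1*F2)]+F3)*F4)], ((F5+F6)*(F7+F8))
The group at step 3 is a feedback group.

Answer: feedback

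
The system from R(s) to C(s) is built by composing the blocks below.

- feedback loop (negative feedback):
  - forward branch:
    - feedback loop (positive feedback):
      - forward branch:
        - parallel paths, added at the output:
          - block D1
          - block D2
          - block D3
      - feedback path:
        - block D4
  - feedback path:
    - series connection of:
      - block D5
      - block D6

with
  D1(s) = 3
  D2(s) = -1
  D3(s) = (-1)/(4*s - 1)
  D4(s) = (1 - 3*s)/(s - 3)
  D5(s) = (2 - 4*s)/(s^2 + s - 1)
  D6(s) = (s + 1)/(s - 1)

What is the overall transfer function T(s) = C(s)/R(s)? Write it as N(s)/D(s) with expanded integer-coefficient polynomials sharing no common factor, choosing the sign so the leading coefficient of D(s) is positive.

Answer: (8*s^5 - 27*s^4 - 7*s^3 + 62*s^2 - 45*s + 9)/(28*s^5 - 62*s^4 + 42*s^3 + 122*s^2 - 114*s + 24)

Working:
[1] combine D1, D2, D3 in parallel gives (8*s - 3)/(4*s - 1)
[2] collapse the loop ((D1+D2+D3) forward, D4 return) gives (8*s^2 - 27*s + 9)/(28*s^2 - 30*s + 6)
[3] series reduction of D5, D6 gives (-4*s^2 - 2*s + 2)/(s^3 - 2*s + 1)
[4] collapse the loop ([(D1+D2+D3)/(1-(D1+D2+D3)*D4)] forward, (D5*D6) return): this yields T(s), and no further normalization is needed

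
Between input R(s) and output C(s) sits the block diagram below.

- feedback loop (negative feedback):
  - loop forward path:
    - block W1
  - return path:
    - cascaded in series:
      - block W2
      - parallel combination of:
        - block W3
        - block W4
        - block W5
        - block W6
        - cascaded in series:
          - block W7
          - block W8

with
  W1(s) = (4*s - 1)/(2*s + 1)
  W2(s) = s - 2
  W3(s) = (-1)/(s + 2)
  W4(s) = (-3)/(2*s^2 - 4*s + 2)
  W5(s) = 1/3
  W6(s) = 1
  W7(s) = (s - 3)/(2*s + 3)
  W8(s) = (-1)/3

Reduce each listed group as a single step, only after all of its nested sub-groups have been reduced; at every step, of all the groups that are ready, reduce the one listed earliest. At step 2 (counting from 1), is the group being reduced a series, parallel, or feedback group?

Step 1. reduce the series chain W7, W8
Step 2. add W3, W4, W5, W6, (W7*W8) (parallel)
Step 3. combine W2, (W3+W4+W5+W6+(W7*W8)) in series
Step 4. close the feedback loop around W1, (W2*(W3+W4+W5+W6+(W7*W8)))
So the answer for step 2 is parallel.

Final answer: parallel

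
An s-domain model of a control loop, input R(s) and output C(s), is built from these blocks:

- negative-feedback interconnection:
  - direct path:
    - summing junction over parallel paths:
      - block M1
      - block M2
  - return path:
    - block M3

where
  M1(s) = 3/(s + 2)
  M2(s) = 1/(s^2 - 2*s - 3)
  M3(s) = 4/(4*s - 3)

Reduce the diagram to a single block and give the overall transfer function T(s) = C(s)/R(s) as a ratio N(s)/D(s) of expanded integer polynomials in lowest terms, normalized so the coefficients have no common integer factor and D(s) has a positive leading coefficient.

Step 1. add M1, M2 (parallel) = (3*s^2 - 5*s - 7)/(s^3 - 7*s - 6)
Step 2. reduce the feedback loop with forward (M1+M2) and return M3; the result is T(s) itself (integer coefficients, no common factor, positive leading denominator coefficient)

Hence the answer: (12*s^3 - 29*s^2 - 13*s + 21)/(4*s^4 - 3*s^3 - 16*s^2 - 23*s - 10)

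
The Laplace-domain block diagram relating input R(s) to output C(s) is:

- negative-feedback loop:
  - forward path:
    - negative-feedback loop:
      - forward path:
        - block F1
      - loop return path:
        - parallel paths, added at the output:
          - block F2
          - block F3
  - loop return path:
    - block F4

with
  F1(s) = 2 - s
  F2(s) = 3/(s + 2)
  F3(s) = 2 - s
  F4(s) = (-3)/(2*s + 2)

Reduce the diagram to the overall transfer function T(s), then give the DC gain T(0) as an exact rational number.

(1) reduce the parallel group F2, F3: (7 - s^2)/(s + 2)
(2) apply the feedback formula to F1, (F2+F3): (4 - s^2)/(s^3 - 2*s^2 - 6*s + 16)
(3) close the feedback loop around [F1/(1+F1*(F2+F3))], F4: (-2*s^3 - 2*s^2 + 8*s + 8)/(2*s^4 - 2*s^3 - 13*s^2 + 20*s + 20)
DC gain: substitute s = 0 into T(s) from step 3: T(0) = 8/20 = 2/5.

Therefore the answer is 2/5.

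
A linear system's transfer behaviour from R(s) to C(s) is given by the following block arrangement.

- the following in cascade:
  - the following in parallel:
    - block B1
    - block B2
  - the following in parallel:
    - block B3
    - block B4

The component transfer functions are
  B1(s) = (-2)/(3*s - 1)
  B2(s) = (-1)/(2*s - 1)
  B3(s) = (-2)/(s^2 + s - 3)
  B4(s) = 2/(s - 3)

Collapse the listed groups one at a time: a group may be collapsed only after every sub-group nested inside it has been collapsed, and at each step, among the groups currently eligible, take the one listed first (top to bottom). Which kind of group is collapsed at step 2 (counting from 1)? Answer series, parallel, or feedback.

Step 1 - sum the parallel branches B1, B2
Step 2 - reduce the parallel group B3, B4
Step 3 - multiply (B1+B2), (B3+B4) (series)
At step 2 the group reduced is parallel.

Final answer: parallel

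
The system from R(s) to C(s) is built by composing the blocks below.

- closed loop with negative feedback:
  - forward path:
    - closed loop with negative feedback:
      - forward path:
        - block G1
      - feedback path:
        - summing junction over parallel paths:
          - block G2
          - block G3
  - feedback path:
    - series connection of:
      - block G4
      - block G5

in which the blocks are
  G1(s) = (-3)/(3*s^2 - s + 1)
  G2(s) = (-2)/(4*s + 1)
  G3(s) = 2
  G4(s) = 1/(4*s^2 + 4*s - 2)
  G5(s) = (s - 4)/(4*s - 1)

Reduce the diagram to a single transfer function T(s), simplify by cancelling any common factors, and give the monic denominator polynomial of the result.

Step 1: sum the parallel branches G2, G3 -> (8*s)/(4*s + 1)
Step 2: close the feedback loop around G1, (G2+G3) -> (-12*s - 3)/(12*s^3 - s^2 - 21*s + 1)
Step 3: combine G4, G5 in series -> (s - 4)/(16*s^3 + 12*s^2 - 12*s + 2)
Step 4: reduce the feedback loop with forward [G1/(1+G1*(G2+G3))] and return (G4*G5) -> (-192*s^4 - 192*s^3 + 108*s^2 + 12*s - 6)/(192*s^6 + 128*s^5 - 492*s^4 - 200*s^3 + 250*s^2 - 9*s + 14)
No further cancellation is possible in the step-4 result, so that is T(s). Its denominator becomes monic after dividing by the leading coefficient 192.

Therefore the answer is s^6 + 2*s^5/3 - 41*s^4/16 - 25*s^3/24 + 125*s^2/96 - 3*s/64 + 7/96.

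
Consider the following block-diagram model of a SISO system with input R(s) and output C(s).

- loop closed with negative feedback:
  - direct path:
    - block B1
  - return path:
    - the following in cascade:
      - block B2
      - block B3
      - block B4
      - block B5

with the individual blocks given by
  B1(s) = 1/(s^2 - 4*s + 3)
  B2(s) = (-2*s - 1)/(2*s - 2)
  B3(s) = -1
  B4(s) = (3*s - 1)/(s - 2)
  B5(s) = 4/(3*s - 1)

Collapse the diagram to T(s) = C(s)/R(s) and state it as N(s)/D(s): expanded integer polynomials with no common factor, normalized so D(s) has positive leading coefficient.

1. multiply B2, B3, B4, B5 (series): (4*s + 2)/(s^2 - 3*s + 2)
2. reduce the feedback loop with forward B1 and return (B2*B3*B4*B5), which is the overall transfer function T(s) = C(s)/R(s) in lowest terms

Hence the answer: (s^2 - 3*s + 2)/(s^4 - 7*s^3 + 17*s^2 - 13*s + 8)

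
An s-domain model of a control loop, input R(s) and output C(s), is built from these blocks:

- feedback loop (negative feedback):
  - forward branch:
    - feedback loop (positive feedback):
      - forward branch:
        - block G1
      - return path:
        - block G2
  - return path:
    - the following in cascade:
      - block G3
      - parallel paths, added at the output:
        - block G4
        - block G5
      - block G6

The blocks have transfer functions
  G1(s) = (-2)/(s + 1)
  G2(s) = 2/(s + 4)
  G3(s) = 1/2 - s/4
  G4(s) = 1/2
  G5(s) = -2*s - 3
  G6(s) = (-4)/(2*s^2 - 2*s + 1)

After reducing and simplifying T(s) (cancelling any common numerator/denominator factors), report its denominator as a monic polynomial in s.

First reduce the diagram to T(s).

(1) collapse the loop (G1 forward, G2 return); result (-2*s - 8)/(s^2 + 5*s + 8)
(2) combine G4, G5 in parallel; result -2*s - 5/2
(3) reduce the series chain G3, (G4+G5), G6; result (-4*s^2 + 3*s + 10)/(4*s^2 - 4*s + 2)
(4) reduce the feedback loop with forward [G1/(1-G1*G2)] and return (G3*(G4+G5)*G6); result (-4*s^3 - 12*s^2 + 14*s - 8)/(2*s^4 + 12*s^3 + 20*s^2 - 33*s - 32)
Step 4 gives the fully reduced T(s), with no common factor left to cancel. The denominator's leading coefficient is 2, so divide each of its coefficients by 2 to get the monic form.

Answer: s^4 + 6*s^3 + 10*s^2 - 33*s/2 - 16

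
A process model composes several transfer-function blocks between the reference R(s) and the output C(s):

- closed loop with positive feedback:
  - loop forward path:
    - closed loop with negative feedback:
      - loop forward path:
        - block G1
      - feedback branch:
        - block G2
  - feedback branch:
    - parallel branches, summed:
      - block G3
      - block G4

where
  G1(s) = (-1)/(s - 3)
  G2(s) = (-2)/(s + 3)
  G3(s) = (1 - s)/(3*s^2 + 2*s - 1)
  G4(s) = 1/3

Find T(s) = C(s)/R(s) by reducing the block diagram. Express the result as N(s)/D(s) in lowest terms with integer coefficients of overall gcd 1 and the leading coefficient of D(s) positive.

[1] reduce the feedback loop with forward G1 and return G2; result (-s - 3)/(s^2 - 7)
[2] reduce the parallel group G3, G4; result (3*s^2 - s + 2)/(9*s^2 + 6*s - 3)
[3] reduce the feedback loop with forward [G1/(1+G1*G2)] and return (G3+G4): this yields T(s), and no further normalization is needed

Final answer: (-9*s^3 - 33*s^2 - 15*s + 9)/(9*s^4 + 9*s^3 - 58*s^2 - 43*s + 27)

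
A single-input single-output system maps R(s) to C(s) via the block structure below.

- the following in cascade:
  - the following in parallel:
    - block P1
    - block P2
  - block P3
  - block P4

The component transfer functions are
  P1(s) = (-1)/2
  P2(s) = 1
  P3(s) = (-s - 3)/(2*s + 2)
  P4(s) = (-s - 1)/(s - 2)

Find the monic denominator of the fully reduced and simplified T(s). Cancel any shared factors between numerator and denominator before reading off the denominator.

First reduce the diagram to T(s).

(1) reduce the parallel group P1, P2 -> 1/2
(2) series reduction of (P1+P2), P3, P4 -> (s + 3)/(4*s - 8)
The result of step 2 is T(s) in lowest terms. Its denominator has leading coefficient 4; dividing the denominator through by 4 makes it monic.

Answer: s - 2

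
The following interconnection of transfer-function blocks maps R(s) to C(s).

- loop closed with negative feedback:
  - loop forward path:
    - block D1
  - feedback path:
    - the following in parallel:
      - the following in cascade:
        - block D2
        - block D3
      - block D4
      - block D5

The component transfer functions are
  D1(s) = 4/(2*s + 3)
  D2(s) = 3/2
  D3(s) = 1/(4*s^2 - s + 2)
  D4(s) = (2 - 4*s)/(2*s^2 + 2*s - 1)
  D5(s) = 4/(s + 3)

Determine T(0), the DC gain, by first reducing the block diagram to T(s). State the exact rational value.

Step 1: reduce the series chain D2, D3: 3/(8*s^2 - 2*s + 4)
Step 2: combine (D2*D3), D4, D5 in parallel: (32*s^4 - 18*s^3 + 60*s^2 + 3*s - 1)/(16*s^5 + 60*s^4 + 32*s^3 - 2*s^2 + 26*s - 12)
Step 3: close the feedback loop around D1, ((D2*D3)+D4+D5): (32*s^5 + 120*s^4 + 64*s^3 - 4*s^2 + 52*s - 24)/(16*s^6 + 84*s^5 + 186*s^4 + 10*s^3 + 143*s^2 + 33*s - 20)
DC gain: substitute s = 0 into T(s) from step 3: T(0) = -24/(-20) = 6/5.

Therefore the answer is 6/5.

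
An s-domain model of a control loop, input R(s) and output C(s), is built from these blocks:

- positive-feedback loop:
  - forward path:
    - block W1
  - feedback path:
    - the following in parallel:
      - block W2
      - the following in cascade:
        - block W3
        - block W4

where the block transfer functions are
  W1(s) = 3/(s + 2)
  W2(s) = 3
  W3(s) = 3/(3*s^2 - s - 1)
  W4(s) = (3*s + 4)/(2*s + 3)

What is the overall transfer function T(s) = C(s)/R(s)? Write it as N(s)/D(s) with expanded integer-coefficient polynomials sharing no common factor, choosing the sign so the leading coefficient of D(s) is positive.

Answer: (18*s^3 + 21*s^2 - 15*s - 9)/(6*s^4 - 35*s^3 - 54*s^2 + 5*s - 15)

Working:
(1) combine W3, W4 in series = (9*s + 12)/(6*s^3 + 7*s^2 - 5*s - 3)
(2) combine W2, (W3*W4) in parallel = (18*s^3 + 21*s^2 - 6*s + 3)/(6*s^3 + 7*s^2 - 5*s - 3)
(3) reduce the feedback loop with forward W1 and return (W2+(W3*W4)) - this is the overall T(s), already in the required normalized form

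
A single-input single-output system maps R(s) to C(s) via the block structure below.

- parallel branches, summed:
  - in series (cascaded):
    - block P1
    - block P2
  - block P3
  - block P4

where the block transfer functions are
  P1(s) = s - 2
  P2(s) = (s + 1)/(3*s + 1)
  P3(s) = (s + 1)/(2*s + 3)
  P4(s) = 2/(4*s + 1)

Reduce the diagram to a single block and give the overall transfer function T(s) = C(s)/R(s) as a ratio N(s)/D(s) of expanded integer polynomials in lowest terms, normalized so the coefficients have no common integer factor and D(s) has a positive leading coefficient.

[1] combine P1, P2 in series = (s^2 - s - 2)/(3*s + 1)
[2] combine (P1*P2), P3, P4 in parallel, which is the overall transfer function T(s) = C(s)/R(s) in lowest terms

Hence the answer: (8*s^4 + 18*s^3 + 4*s^2 - s + 1)/(24*s^3 + 50*s^2 + 23*s + 3)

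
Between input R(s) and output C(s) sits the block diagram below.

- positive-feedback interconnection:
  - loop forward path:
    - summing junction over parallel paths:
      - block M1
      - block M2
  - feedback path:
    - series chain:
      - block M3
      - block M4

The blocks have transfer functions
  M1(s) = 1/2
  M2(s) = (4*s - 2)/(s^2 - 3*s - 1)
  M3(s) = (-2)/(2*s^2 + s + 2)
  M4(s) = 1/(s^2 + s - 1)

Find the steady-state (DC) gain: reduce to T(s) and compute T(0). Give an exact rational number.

First reduce the diagram to T(s).

[1] reduce the parallel group M1, M2: (s^2 + 5*s - 5)/(2*s^2 - 6*s - 2)
[2] combine M3, M4 in series: (-2)/(2*s^4 + 3*s^3 + s^2 + s - 2)
[3] apply the feedback formula to (M1+M2), (M3*M4): (2*s^6 + 13*s^5 + 6*s^4 - 9*s^3 - 2*s^2 - 15*s + 10)/(4*s^6 - 6*s^5 - 20*s^4 - 10*s^3 - 10*s^2 + 20*s - 6)
The step-3 result is T(s). Setting s = 0: T(0) = 10/(-6) = -5/3.

Answer: -5/3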